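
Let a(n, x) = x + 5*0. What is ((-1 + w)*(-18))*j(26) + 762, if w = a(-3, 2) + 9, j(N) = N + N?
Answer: -8598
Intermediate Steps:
j(N) = 2*N
a(n, x) = x (a(n, x) = x + 0 = x)
w = 11 (w = 2 + 9 = 11)
((-1 + w)*(-18))*j(26) + 762 = ((-1 + 11)*(-18))*(2*26) + 762 = (10*(-18))*52 + 762 = -180*52 + 762 = -9360 + 762 = -8598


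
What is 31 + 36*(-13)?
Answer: -437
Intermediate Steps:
31 + 36*(-13) = 31 - 468 = -437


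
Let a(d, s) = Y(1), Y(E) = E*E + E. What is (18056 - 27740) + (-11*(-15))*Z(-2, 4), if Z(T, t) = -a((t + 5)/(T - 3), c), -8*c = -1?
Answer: -10014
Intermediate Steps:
Y(E) = E + E² (Y(E) = E² + E = E + E²)
c = ⅛ (c = -⅛*(-1) = ⅛ ≈ 0.12500)
a(d, s) = 2 (a(d, s) = 1*(1 + 1) = 1*2 = 2)
Z(T, t) = -2 (Z(T, t) = -1*2 = -2)
(18056 - 27740) + (-11*(-15))*Z(-2, 4) = (18056 - 27740) - 11*(-15)*(-2) = -9684 + 165*(-2) = -9684 - 330 = -10014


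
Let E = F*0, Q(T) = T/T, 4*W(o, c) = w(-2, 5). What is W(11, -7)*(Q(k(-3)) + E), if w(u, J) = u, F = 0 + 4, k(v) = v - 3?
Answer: -½ ≈ -0.50000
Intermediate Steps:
k(v) = -3 + v
F = 4
W(o, c) = -½ (W(o, c) = (¼)*(-2) = -½)
Q(T) = 1
E = 0 (E = 4*0 = 0)
W(11, -7)*(Q(k(-3)) + E) = -(1 + 0)/2 = -½*1 = -½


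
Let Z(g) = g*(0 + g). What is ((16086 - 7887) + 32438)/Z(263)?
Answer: 40637/69169 ≈ 0.58750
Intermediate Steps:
Z(g) = g**2 (Z(g) = g*g = g**2)
((16086 - 7887) + 32438)/Z(263) = ((16086 - 7887) + 32438)/(263**2) = (8199 + 32438)/69169 = 40637*(1/69169) = 40637/69169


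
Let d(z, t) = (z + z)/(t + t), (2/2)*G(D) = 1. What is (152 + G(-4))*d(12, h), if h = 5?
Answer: 1836/5 ≈ 367.20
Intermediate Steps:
G(D) = 1
d(z, t) = z/t (d(z, t) = (2*z)/((2*t)) = (2*z)*(1/(2*t)) = z/t)
(152 + G(-4))*d(12, h) = (152 + 1)*(12/5) = 153*(12*(⅕)) = 153*(12/5) = 1836/5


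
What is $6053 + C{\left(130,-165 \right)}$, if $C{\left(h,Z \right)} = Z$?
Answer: $5888$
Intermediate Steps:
$6053 + C{\left(130,-165 \right)} = 6053 - 165 = 5888$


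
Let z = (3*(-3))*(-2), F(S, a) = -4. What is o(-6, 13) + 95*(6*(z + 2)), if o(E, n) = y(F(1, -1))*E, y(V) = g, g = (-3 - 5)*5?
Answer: 11640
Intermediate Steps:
g = -40 (g = -8*5 = -40)
y(V) = -40
o(E, n) = -40*E
z = 18 (z = -9*(-2) = 18)
o(-6, 13) + 95*(6*(z + 2)) = -40*(-6) + 95*(6*(18 + 2)) = 240 + 95*(6*20) = 240 + 95*120 = 240 + 11400 = 11640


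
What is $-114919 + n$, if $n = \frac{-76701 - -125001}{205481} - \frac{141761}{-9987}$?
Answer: $- \frac{235800121102352}{2052138747} \approx -1.149 \cdot 10^{5}$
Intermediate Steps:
$n = \frac{29611564141}{2052138747}$ ($n = \left(-76701 + 125001\right) \frac{1}{205481} - - \frac{141761}{9987} = 48300 \cdot \frac{1}{205481} + \frac{141761}{9987} = \frac{48300}{205481} + \frac{141761}{9987} = \frac{29611564141}{2052138747} \approx 14.43$)
$-114919 + n = -114919 + \frac{29611564141}{2052138747} = - \frac{235800121102352}{2052138747}$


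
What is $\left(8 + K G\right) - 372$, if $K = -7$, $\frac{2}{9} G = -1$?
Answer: $- \frac{665}{2} \approx -332.5$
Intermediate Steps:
$G = - \frac{9}{2}$ ($G = \frac{9}{2} \left(-1\right) = - \frac{9}{2} \approx -4.5$)
$\left(8 + K G\right) - 372 = \left(8 - - \frac{63}{2}\right) - 372 = \left(8 + \frac{63}{2}\right) - 372 = \frac{79}{2} - 372 = - \frac{665}{2}$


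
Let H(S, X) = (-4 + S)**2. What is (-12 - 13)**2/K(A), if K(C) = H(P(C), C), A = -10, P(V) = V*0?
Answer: 625/16 ≈ 39.063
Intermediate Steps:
P(V) = 0
K(C) = 16 (K(C) = (-4 + 0)**2 = (-4)**2 = 16)
(-12 - 13)**2/K(A) = (-12 - 13)**2/16 = (-25)**2*(1/16) = 625*(1/16) = 625/16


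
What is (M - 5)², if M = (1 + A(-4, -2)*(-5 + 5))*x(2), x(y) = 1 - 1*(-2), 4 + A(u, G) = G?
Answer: 4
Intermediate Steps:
A(u, G) = -4 + G
x(y) = 3 (x(y) = 1 + 2 = 3)
M = 3 (M = (1 + (-4 - 2)*(-5 + 5))*3 = (1 - 6*0)*3 = (1 + 0)*3 = 1*3 = 3)
(M - 5)² = (3 - 5)² = (-2)² = 4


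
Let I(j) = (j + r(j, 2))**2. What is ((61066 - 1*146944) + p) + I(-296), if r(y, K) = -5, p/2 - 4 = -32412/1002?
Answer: 779273/167 ≈ 4666.3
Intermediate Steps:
p = -9468/167 (p = 8 + 2*(-32412/1002) = 8 + 2*(-32412*1/1002) = 8 + 2*(-5402/167) = 8 - 10804/167 = -9468/167 ≈ -56.695)
I(j) = (-5 + j)**2 (I(j) = (j - 5)**2 = (-5 + j)**2)
((61066 - 1*146944) + p) + I(-296) = ((61066 - 1*146944) - 9468/167) + (-5 - 296)**2 = ((61066 - 146944) - 9468/167) + (-301)**2 = (-85878 - 9468/167) + 90601 = -14351094/167 + 90601 = 779273/167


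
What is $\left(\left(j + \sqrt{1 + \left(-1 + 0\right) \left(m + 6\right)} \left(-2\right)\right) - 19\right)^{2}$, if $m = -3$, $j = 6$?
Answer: $161 + 52 i \sqrt{2} \approx 161.0 + 73.539 i$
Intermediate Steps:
$\left(\left(j + \sqrt{1 + \left(-1 + 0\right) \left(m + 6\right)} \left(-2\right)\right) - 19\right)^{2} = \left(\left(6 + \sqrt{1 + \left(-1 + 0\right) \left(-3 + 6\right)} \left(-2\right)\right) - 19\right)^{2} = \left(\left(6 + \sqrt{1 - 3} \left(-2\right)\right) - 19\right)^{2} = \left(\left(6 + \sqrt{-2} \left(-2\right)\right) - 19\right)^{2} = \left(\left(6 + i \sqrt{2} \left(-2\right)\right) - 19\right)^{2} = \left(\left(6 - 2 i \sqrt{2}\right) - 19\right)^{2} = \left(-13 - 2 i \sqrt{2}\right)^{2}$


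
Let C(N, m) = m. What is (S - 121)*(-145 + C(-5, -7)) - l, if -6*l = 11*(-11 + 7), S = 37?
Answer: 38282/3 ≈ 12761.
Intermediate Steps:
l = 22/3 (l = -11*(-11 + 7)/6 = -11*(-4)/6 = -⅙*(-44) = 22/3 ≈ 7.3333)
(S - 121)*(-145 + C(-5, -7)) - l = (37 - 121)*(-145 - 7) - 1*22/3 = -84*(-152) - 22/3 = 12768 - 22/3 = 38282/3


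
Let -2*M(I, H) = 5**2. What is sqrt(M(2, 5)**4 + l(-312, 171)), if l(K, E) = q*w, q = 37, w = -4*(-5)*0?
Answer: 625/4 ≈ 156.25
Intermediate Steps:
M(I, H) = -25/2 (M(I, H) = -1/2*5**2 = -1/2*25 = -25/2)
w = 0 (w = 20*0 = 0)
l(K, E) = 0 (l(K, E) = 37*0 = 0)
sqrt(M(2, 5)**4 + l(-312, 171)) = sqrt((-25/2)**4 + 0) = sqrt(390625/16 + 0) = sqrt(390625/16) = 625/4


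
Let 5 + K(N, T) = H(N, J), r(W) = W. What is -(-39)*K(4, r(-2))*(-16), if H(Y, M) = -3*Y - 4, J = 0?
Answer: 13104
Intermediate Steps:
H(Y, M) = -4 - 3*Y
K(N, T) = -9 - 3*N (K(N, T) = -5 + (-4 - 3*N) = -9 - 3*N)
-(-39)*K(4, r(-2))*(-16) = -(-39)*(-9 - 3*4)*(-16) = -(-39)*(-9 - 12)*(-16) = -(-39)*(-21)*(-16) = -13*63*(-16) = -819*(-16) = 13104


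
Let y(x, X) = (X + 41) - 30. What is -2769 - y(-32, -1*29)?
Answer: -2751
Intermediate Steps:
y(x, X) = 11 + X (y(x, X) = (41 + X) - 30 = 11 + X)
-2769 - y(-32, -1*29) = -2769 - (11 - 1*29) = -2769 - (11 - 29) = -2769 - 1*(-18) = -2769 + 18 = -2751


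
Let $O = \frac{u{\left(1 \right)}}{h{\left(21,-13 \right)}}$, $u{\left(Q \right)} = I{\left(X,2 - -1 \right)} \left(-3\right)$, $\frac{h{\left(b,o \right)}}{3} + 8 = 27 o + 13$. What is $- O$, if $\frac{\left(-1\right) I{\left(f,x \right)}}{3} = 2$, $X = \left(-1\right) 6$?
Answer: $\frac{3}{173} \approx 0.017341$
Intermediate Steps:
$X = -6$
$I{\left(f,x \right)} = -6$ ($I{\left(f,x \right)} = \left(-3\right) 2 = -6$)
$h{\left(b,o \right)} = 15 + 81 o$ ($h{\left(b,o \right)} = -24 + 3 \left(27 o + 13\right) = -24 + 3 \left(13 + 27 o\right) = -24 + \left(39 + 81 o\right) = 15 + 81 o$)
$u{\left(Q \right)} = 18$ ($u{\left(Q \right)} = \left(-6\right) \left(-3\right) = 18$)
$O = - \frac{3}{173}$ ($O = \frac{18}{15 + 81 \left(-13\right)} = \frac{18}{15 - 1053} = \frac{18}{-1038} = 18 \left(- \frac{1}{1038}\right) = - \frac{3}{173} \approx -0.017341$)
$- O = \left(-1\right) \left(- \frac{3}{173}\right) = \frac{3}{173}$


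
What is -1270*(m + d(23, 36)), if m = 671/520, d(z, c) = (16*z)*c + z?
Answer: -876502057/52 ≈ -1.6856e+7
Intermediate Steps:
d(z, c) = z + 16*c*z (d(z, c) = 16*c*z + z = z + 16*c*z)
m = 671/520 (m = 671*(1/520) = 671/520 ≈ 1.2904)
-1270*(m + d(23, 36)) = -1270*(671/520 + 23*(1 + 16*36)) = -1270*(671/520 + 23*(1 + 576)) = -1270*(671/520 + 23*577) = -1270*(671/520 + 13271) = -1270*6901591/520 = -876502057/52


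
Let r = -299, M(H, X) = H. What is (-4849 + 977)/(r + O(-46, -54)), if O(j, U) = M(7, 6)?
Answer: 968/73 ≈ 13.260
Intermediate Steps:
O(j, U) = 7
(-4849 + 977)/(r + O(-46, -54)) = (-4849 + 977)/(-299 + 7) = -3872/(-292) = -3872*(-1/292) = 968/73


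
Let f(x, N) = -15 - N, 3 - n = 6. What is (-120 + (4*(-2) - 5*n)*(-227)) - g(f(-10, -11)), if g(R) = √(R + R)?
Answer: -1709 - 2*I*√2 ≈ -1709.0 - 2.8284*I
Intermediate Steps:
n = -3 (n = 3 - 1*6 = 3 - 6 = -3)
g(R) = √2*√R (g(R) = √(2*R) = √2*√R)
(-120 + (4*(-2) - 5*n)*(-227)) - g(f(-10, -11)) = (-120 + (4*(-2) - 5*(-3))*(-227)) - √2*√(-15 - 1*(-11)) = (-120 + (-8 + 15)*(-227)) - √2*√(-15 + 11) = (-120 + 7*(-227)) - √2*√(-4) = (-120 - 1589) - √2*2*I = -1709 - 2*I*√2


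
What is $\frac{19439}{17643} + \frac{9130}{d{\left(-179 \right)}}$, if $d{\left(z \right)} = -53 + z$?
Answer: $- \frac{78285371}{2046588} \approx -38.252$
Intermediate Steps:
$\frac{19439}{17643} + \frac{9130}{d{\left(-179 \right)}} = \frac{19439}{17643} + \frac{9130}{-53 - 179} = 19439 \cdot \frac{1}{17643} + \frac{9130}{-232} = \frac{19439}{17643} + 9130 \left(- \frac{1}{232}\right) = \frac{19439}{17643} - \frac{4565}{116} = - \frac{78285371}{2046588}$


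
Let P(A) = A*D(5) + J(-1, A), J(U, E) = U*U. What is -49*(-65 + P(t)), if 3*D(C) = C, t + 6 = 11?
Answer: 8183/3 ≈ 2727.7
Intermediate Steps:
t = 5 (t = -6 + 11 = 5)
D(C) = C/3
J(U, E) = U**2
P(A) = 1 + 5*A/3 (P(A) = A*((1/3)*5) + (-1)**2 = A*(5/3) + 1 = 5*A/3 + 1 = 1 + 5*A/3)
-49*(-65 + P(t)) = -49*(-65 + (1 + (5/3)*5)) = -49*(-65 + (1 + 25/3)) = -49*(-65 + 28/3) = -49*(-167/3) = 8183/3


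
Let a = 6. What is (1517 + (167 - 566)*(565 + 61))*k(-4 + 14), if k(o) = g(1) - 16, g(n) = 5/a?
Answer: 22591387/6 ≈ 3.7652e+6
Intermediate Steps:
g(n) = 5/6
k(o) = -91/6 (k(o) = 5/6 - 16 = -91/6)
(1517 + (167 - 566)*(565 + 61))*k(-4 + 14) = (1517 + (167 - 566)*(565 + 61))*(-91/6) = (1517 - 399*626)*(-91/6) = (1517 - 249774)*(-91/6) = -248257*(-91/6) = 22591387/6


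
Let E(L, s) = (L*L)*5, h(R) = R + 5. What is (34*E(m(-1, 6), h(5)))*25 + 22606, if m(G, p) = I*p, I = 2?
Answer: 634606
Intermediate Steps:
h(R) = 5 + R
m(G, p) = 2*p
E(L, s) = 5*L² (E(L, s) = L²*5 = 5*L²)
(34*E(m(-1, 6), h(5)))*25 + 22606 = (34*(5*(2*6)²))*25 + 22606 = (34*(5*12²))*25 + 22606 = (34*(5*144))*25 + 22606 = (34*720)*25 + 22606 = 24480*25 + 22606 = 612000 + 22606 = 634606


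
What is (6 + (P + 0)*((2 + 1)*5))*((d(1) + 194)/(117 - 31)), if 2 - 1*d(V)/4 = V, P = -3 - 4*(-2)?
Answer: 8019/43 ≈ 186.49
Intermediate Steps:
P = 5 (P = -3 + 8 = 5)
d(V) = 8 - 4*V
(6 + (P + 0)*((2 + 1)*5))*((d(1) + 194)/(117 - 31)) = (6 + (5 + 0)*((2 + 1)*5))*(((8 - 4*1) + 194)/(117 - 31)) = (6 + 5*(3*5))*(((8 - 4) + 194)/86) = (6 + 5*15)*((4 + 194)*(1/86)) = (6 + 75)*(198*(1/86)) = 81*(99/43) = 8019/43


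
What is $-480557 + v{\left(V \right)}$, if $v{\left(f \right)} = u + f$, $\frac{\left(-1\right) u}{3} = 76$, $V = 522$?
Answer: $-480263$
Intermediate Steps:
$u = -228$ ($u = \left(-3\right) 76 = -228$)
$v{\left(f \right)} = -228 + f$
$-480557 + v{\left(V \right)} = -480557 + \left(-228 + 522\right) = -480557 + 294 = -480263$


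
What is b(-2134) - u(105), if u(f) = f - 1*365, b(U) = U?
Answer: -1874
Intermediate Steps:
u(f) = -365 + f (u(f) = f - 365 = -365 + f)
b(-2134) - u(105) = -2134 - (-365 + 105) = -2134 - 1*(-260) = -2134 + 260 = -1874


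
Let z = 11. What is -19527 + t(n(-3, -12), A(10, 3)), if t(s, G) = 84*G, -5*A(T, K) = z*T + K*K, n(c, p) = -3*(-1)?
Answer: -107631/5 ≈ -21526.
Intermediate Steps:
n(c, p) = 3
A(T, K) = -11*T/5 - K²/5 (A(T, K) = -(11*T + K*K)/5 = -(11*T + K²)/5 = -(K² + 11*T)/5 = -11*T/5 - K²/5)
-19527 + t(n(-3, -12), A(10, 3)) = -19527 + 84*(-11/5*10 - ⅕*3²) = -19527 + 84*(-22 - ⅕*9) = -19527 + 84*(-22 - 9/5) = -19527 + 84*(-119/5) = -19527 - 9996/5 = -107631/5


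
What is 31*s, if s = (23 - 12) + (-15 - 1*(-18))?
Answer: 434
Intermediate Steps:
s = 14 (s = 11 + (-15 + 18) = 11 + 3 = 14)
31*s = 31*14 = 434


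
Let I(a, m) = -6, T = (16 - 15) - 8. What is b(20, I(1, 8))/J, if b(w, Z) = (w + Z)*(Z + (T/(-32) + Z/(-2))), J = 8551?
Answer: -623/136816 ≈ -0.0045536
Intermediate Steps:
T = -7 (T = 1 - 8 = -7)
b(w, Z) = (7/32 + Z/2)*(Z + w) (b(w, Z) = (w + Z)*(Z + (-7/(-32) + Z/(-2))) = (Z + w)*(Z + (-7*(-1/32) + Z*(-½))) = (Z + w)*(Z + (7/32 - Z/2)) = (Z + w)*(7/32 + Z/2) = (7/32 + Z/2)*(Z + w))
b(20, I(1, 8))/J = ((½)*(-6)² + (7/32)*(-6) + (7/32)*20 + (½)*(-6)*20)/8551 = ((½)*36 - 21/16 + 35/8 - 60)*(1/8551) = (18 - 21/16 + 35/8 - 60)*(1/8551) = -623/16*1/8551 = -623/136816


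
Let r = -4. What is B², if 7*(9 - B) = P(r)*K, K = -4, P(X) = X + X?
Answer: 961/49 ≈ 19.612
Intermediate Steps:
P(X) = 2*X
B = 31/7 (B = 9 - 2*(-4)*(-4)/7 = 9 - (-8)*(-4)/7 = 9 - ⅐*32 = 9 - 32/7 = 31/7 ≈ 4.4286)
B² = (31/7)² = 961/49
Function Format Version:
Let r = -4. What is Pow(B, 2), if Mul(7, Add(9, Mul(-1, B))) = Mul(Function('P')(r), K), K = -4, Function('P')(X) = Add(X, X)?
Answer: Rational(961, 49) ≈ 19.612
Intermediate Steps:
Function('P')(X) = Mul(2, X)
B = Rational(31, 7) (B = Add(9, Mul(Rational(-1, 7), Mul(Mul(2, -4), -4))) = Add(9, Mul(Rational(-1, 7), Mul(-8, -4))) = Add(9, Mul(Rational(-1, 7), 32)) = Add(9, Rational(-32, 7)) = Rational(31, 7) ≈ 4.4286)
Pow(B, 2) = Pow(Rational(31, 7), 2) = Rational(961, 49)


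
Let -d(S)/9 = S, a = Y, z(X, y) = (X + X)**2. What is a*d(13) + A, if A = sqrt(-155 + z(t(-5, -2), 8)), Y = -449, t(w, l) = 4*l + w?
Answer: 52533 + sqrt(521) ≈ 52556.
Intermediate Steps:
t(w, l) = w + 4*l
z(X, y) = 4*X**2 (z(X, y) = (2*X)**2 = 4*X**2)
a = -449
d(S) = -9*S
A = sqrt(521) (A = sqrt(-155 + 4*(-5 + 4*(-2))**2) = sqrt(-155 + 4*(-5 - 8)**2) = sqrt(-155 + 4*(-13)**2) = sqrt(-155 + 4*169) = sqrt(-155 + 676) = sqrt(521) ≈ 22.825)
a*d(13) + A = -(-4041)*13 + sqrt(521) = -449*(-117) + sqrt(521) = 52533 + sqrt(521)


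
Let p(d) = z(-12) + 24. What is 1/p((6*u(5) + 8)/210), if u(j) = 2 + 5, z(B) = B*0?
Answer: 1/24 ≈ 0.041667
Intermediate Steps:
z(B) = 0
u(j) = 7
p(d) = 24 (p(d) = 0 + 24 = 24)
1/p((6*u(5) + 8)/210) = 1/24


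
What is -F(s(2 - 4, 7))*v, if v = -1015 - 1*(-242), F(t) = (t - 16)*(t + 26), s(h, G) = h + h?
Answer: -340120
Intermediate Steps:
s(h, G) = 2*h
F(t) = (-16 + t)*(26 + t)
v = -773 (v = -1015 + 242 = -773)
-F(s(2 - 4, 7))*v = -(-416 + (2*(2 - 4))² + 10*(2*(2 - 4)))*(-773) = -(-416 + (2*(-2))² + 10*(2*(-2)))*(-773) = -(-416 + (-4)² + 10*(-4))*(-773) = -(-416 + 16 - 40)*(-773) = -(-440)*(-773) = -1*340120 = -340120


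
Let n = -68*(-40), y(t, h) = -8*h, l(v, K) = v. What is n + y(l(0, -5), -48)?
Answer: 3104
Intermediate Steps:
n = 2720
n + y(l(0, -5), -48) = 2720 - 8*(-48) = 2720 + 384 = 3104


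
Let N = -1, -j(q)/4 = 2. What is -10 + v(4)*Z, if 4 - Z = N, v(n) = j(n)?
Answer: -50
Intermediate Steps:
j(q) = -8 (j(q) = -4*2 = -8)
v(n) = -8
Z = 5 (Z = 4 - 1*(-1) = 4 + 1 = 5)
-10 + v(4)*Z = -10 - 8*5 = -10 - 40 = -50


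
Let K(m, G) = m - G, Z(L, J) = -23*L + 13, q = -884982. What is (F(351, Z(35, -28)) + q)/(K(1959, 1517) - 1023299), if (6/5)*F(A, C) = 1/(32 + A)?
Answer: 2033688631/2350525386 ≈ 0.86521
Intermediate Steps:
Z(L, J) = 13 - 23*L
F(A, C) = 5/(6*(32 + A))
(F(351, Z(35, -28)) + q)/(K(1959, 1517) - 1023299) = (5/(6*(32 + 351)) - 884982)/((1959 - 1*1517) - 1023299) = ((⅚)/383 - 884982)/((1959 - 1517) - 1023299) = ((⅚)*(1/383) - 884982)/(442 - 1023299) = (5/2298 - 884982)/(-1022857) = -2033688631/2298*(-1/1022857) = 2033688631/2350525386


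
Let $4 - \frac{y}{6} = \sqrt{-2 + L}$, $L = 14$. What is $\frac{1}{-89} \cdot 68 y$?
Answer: $- \frac{1632}{89} + \frac{816 \sqrt{3}}{89} \approx -2.4567$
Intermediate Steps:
$y = 24 - 12 \sqrt{3}$ ($y = 24 - 6 \sqrt{-2 + 14} = 24 - 6 \sqrt{12} = 24 - 6 \cdot 2 \sqrt{3} = 24 - 12 \sqrt{3} \approx 3.2154$)
$\frac{1}{-89} \cdot 68 y = \frac{1}{-89} \cdot 68 \left(24 - 12 \sqrt{3}\right) = \left(- \frac{1}{89}\right) 68 \left(24 - 12 \sqrt{3}\right) = - \frac{68 \left(24 - 12 \sqrt{3}\right)}{89} = - \frac{1632}{89} + \frac{816 \sqrt{3}}{89}$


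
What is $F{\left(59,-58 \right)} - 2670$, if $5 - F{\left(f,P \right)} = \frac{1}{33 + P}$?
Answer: $- \frac{66624}{25} \approx -2665.0$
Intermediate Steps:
$F{\left(f,P \right)} = 5 - \frac{1}{33 + P}$
$F{\left(59,-58 \right)} - 2670 = \frac{164 + 5 \left(-58\right)}{33 - 58} - 2670 = \frac{164 - 290}{-25} - 2670 = \left(- \frac{1}{25}\right) \left(-126\right) - 2670 = \frac{126}{25} - 2670 = - \frac{66624}{25}$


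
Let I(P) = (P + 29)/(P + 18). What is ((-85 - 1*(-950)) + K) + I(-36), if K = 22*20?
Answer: 23497/18 ≈ 1305.4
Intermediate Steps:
I(P) = (29 + P)/(18 + P)
K = 440
((-85 - 1*(-950)) + K) + I(-36) = ((-85 - 1*(-950)) + 440) + (29 - 36)/(18 - 36) = ((-85 + 950) + 440) - 7/(-18) = (865 + 440) - 1/18*(-7) = 1305 + 7/18 = 23497/18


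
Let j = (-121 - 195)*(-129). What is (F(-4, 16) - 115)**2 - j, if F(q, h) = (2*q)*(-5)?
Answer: -35139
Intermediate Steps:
F(q, h) = -10*q
j = 40764 (j = -316*(-129) = 40764)
(F(-4, 16) - 115)**2 - j = (-10*(-4) - 115)**2 - 1*40764 = (40 - 115)**2 - 40764 = (-75)**2 - 40764 = 5625 - 40764 = -35139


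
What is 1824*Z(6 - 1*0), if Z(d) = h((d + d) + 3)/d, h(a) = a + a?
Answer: 9120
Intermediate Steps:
h(a) = 2*a
Z(d) = (6 + 4*d)/d (Z(d) = (2*((d + d) + 3))/d = (2*(2*d + 3))/d = (2*(3 + 2*d))/d = (6 + 4*d)/d)
1824*Z(6 - 1*0) = 1824*(4 + 6/(6 - 1*0)) = 1824*(4 + 6/(6 + 0)) = 1824*(4 + 6/6) = 1824*(4 + 6*(⅙)) = 1824*(4 + 1) = 1824*5 = 9120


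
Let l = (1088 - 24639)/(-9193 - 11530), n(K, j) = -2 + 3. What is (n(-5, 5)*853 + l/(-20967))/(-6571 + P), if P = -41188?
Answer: -370627743722/20751244475019 ≈ -0.017861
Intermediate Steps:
n(K, j) = 1
l = 23551/20723 (l = -23551/(-20723) = -23551*(-1/20723) = 23551/20723 ≈ 1.1365)
(n(-5, 5)*853 + l/(-20967))/(-6571 + P) = (1*853 + (23551/20723)/(-20967))/(-6571 - 41188) = (853 + (23551/20723)*(-1/20967))/(-47759) = (853 - 23551/434499141)*(-1/47759) = (370627743722/434499141)*(-1/47759) = -370627743722/20751244475019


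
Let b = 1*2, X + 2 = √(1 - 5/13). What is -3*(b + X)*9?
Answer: -54*√26/13 ≈ -21.181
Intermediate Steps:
X = -2 + 2*√26/13 (X = -2 + √(1 - 5/13) = -2 + √(8/13) = -2 + 2*√26/13 ≈ -1.2155)
b = 2
-3*(b + X)*9 = -3*(2 + (-2 + 2*√26/13))*9 = -3*2*√26/13*9 = -54*√26/13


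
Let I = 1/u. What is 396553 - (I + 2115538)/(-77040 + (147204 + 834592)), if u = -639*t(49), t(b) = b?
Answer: 11233810381084831/28328815116 ≈ 3.9655e+5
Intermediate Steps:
u = -31311 (u = -639*49 = -31311)
I = -1/31311 (I = 1/(-31311) = -1/31311 ≈ -3.1938e-5)
396553 - (I + 2115538)/(-77040 + (147204 + 834592)) = 396553 - (-1/31311 + 2115538)/(-77040 + (147204 + 834592)) = 396553 - 66239610317/(31311*(-77040 + 981796)) = 396553 - 66239610317/(31311*904756) = 396553 - 1*66239610317/28328815116 = 396553 - 66239610317/28328815116 = 11233810381084831/28328815116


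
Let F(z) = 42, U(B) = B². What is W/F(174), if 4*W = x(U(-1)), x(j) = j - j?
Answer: 0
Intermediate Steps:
x(j) = 0
W = 0 (W = (¼)*0 = 0)
W/F(174) = 0/42 = 0*(1/42) = 0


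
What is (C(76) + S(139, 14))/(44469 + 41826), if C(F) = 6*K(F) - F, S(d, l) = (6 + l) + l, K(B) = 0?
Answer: -14/28765 ≈ -0.00048670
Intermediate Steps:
S(d, l) = 6 + 2*l
C(F) = -F (C(F) = 6*0 - F = 0 - F = -F)
(C(76) + S(139, 14))/(44469 + 41826) = (-1*76 + (6 + 2*14))/(44469 + 41826) = (-76 + (6 + 28))/86295 = (-76 + 34)*(1/86295) = -42*1/86295 = -14/28765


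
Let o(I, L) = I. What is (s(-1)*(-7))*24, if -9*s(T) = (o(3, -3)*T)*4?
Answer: -224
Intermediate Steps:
s(T) = -4*T/3 (s(T) = -3*T*4/9 = -4*T/3)
(s(-1)*(-7))*24 = (-4/3*(-1)*(-7))*24 = ((4/3)*(-7))*24 = -28/3*24 = -224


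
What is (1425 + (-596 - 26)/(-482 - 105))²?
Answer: 700731387409/344569 ≈ 2.0336e+6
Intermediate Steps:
(1425 + (-596 - 26)/(-482 - 105))² = (1425 - 622/(-587))² = (1425 - 622*(-1/587))² = (1425 + 622/587)² = (837097/587)² = 700731387409/344569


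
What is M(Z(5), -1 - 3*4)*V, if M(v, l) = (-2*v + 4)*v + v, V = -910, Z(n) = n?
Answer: 22750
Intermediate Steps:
M(v, l) = v + v*(4 - 2*v) (M(v, l) = (4 - 2*v)*v + v = v*(4 - 2*v) + v = v + v*(4 - 2*v))
M(Z(5), -1 - 3*4)*V = (5*(5 - 2*5))*(-910) = (5*(5 - 10))*(-910) = (5*(-5))*(-910) = -25*(-910) = 22750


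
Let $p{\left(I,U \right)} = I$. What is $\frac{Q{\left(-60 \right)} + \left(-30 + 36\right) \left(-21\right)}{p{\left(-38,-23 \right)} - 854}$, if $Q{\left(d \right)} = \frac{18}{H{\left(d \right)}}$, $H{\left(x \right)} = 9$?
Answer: $\frac{31}{223} \approx 0.13901$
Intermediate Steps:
$Q{\left(d \right)} = 2$ ($Q{\left(d \right)} = \frac{18}{9} = 18 \cdot \frac{1}{9} = 2$)
$\frac{Q{\left(-60 \right)} + \left(-30 + 36\right) \left(-21\right)}{p{\left(-38,-23 \right)} - 854} = \frac{2 + \left(-30 + 36\right) \left(-21\right)}{-38 - 854} = \frac{2 + 6 \left(-21\right)}{-892} = \left(2 - 126\right) \left(- \frac{1}{892}\right) = \left(-124\right) \left(- \frac{1}{892}\right) = \frac{31}{223}$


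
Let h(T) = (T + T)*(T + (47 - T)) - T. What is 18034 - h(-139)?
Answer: 30961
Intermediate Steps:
h(T) = 93*T (h(T) = (2*T)*47 - T = 94*T - T = 93*T)
18034 - h(-139) = 18034 - 93*(-139) = 18034 - 1*(-12927) = 18034 + 12927 = 30961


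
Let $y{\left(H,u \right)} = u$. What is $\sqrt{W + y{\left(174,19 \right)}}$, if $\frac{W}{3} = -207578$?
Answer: $i \sqrt{622715} \approx 789.12 i$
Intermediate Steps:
$W = -622734$ ($W = 3 \left(-207578\right) = -622734$)
$\sqrt{W + y{\left(174,19 \right)}} = \sqrt{-622734 + 19} = \sqrt{-622715} = i \sqrt{622715}$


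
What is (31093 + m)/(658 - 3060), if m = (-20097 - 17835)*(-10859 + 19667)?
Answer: 334073963/2402 ≈ 1.3908e+5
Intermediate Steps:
m = -334105056 (m = -37932*8808 = -334105056)
(31093 + m)/(658 - 3060) = (31093 - 334105056)/(658 - 3060) = -334073963/(-2402) = -334073963*(-1/2402) = 334073963/2402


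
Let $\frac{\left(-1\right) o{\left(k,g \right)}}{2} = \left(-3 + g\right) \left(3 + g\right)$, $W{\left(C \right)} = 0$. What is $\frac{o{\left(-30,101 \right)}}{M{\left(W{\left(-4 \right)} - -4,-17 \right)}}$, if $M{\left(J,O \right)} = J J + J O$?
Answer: $392$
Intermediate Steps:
$o{\left(k,g \right)} = - 2 \left(-3 + g\right) \left(3 + g\right)$
$M{\left(J,O \right)} = J^{2} + J O$
$\frac{o{\left(-30,101 \right)}}{M{\left(W{\left(-4 \right)} - -4,-17 \right)}} = \frac{18 - 2 \cdot 101^{2}}{\left(0 - -4\right) \left(\left(0 - -4\right) - 17\right)} = \frac{18 - 20402}{\left(0 + 4\right) \left(\left(0 + 4\right) - 17\right)} = \frac{18 - 20402}{4 \left(4 - 17\right)} = - \frac{20384}{4 \left(-13\right)} = - \frac{20384}{-52} = \left(-20384\right) \left(- \frac{1}{52}\right) = 392$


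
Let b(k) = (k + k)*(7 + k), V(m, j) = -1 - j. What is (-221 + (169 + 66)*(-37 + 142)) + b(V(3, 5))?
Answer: 24442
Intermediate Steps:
b(k) = 2*k*(7 + k) (b(k) = (2*k)*(7 + k) = 2*k*(7 + k))
(-221 + (169 + 66)*(-37 + 142)) + b(V(3, 5)) = (-221 + (169 + 66)*(-37 + 142)) + 2*(-1 - 1*5)*(7 + (-1 - 1*5)) = (-221 + 235*105) + 2*(-1 - 5)*(7 + (-1 - 5)) = (-221 + 24675) + 2*(-6)*(7 - 6) = 24454 + 2*(-6)*1 = 24454 - 12 = 24442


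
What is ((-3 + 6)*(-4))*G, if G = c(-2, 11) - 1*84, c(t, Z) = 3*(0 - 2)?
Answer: 1080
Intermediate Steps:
c(t, Z) = -6 (c(t, Z) = 3*(-2) = -6)
G = -90 (G = -6 - 1*84 = -6 - 84 = -90)
((-3 + 6)*(-4))*G = ((-3 + 6)*(-4))*(-90) = (3*(-4))*(-90) = -12*(-90) = 1080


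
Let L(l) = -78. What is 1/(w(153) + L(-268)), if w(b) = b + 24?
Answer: 1/99 ≈ 0.010101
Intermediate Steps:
w(b) = 24 + b
1/(w(153) + L(-268)) = 1/((24 + 153) - 78) = 1/(177 - 78) = 1/99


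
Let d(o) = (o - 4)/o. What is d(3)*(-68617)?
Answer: 68617/3 ≈ 22872.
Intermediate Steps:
d(o) = (-4 + o)/o
d(3)*(-68617) = ((-4 + 3)/3)*(-68617) = ((1/3)*(-1))*(-68617) = -1/3*(-68617) = 68617/3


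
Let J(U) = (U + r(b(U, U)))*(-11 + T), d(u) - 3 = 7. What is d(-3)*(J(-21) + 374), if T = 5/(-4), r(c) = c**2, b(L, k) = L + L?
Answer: -419555/2 ≈ -2.0978e+5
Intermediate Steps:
b(L, k) = 2*L
d(u) = 10 (d(u) = 3 + 7 = 10)
T = -5/4 (T = 5*(-1/4) = -5/4 ≈ -1.2500)
J(U) = -49*U**2 - 49*U/4 (J(U) = (U + (2*U)**2)*(-11 - 5/4) = (U + 4*U**2)*(-49/4) = -49*U**2 - 49*U/4)
d(-3)*(J(-21) + 374) = 10*((49/4)*(-21)*(-1 - 4*(-21)) + 374) = 10*((49/4)*(-21)*(-1 + 84) + 374) = 10*((49/4)*(-21)*83 + 374) = 10*(-85407/4 + 374) = 10*(-83911/4) = -419555/2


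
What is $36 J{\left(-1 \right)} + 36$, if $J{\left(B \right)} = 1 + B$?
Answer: $36$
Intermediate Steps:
$36 J{\left(-1 \right)} + 36 = 36 \left(1 - 1\right) + 36 = 36 \cdot 0 + 36 = 0 + 36 = 36$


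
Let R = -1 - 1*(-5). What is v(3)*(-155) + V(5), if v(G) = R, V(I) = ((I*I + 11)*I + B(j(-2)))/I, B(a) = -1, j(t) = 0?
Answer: -2921/5 ≈ -584.20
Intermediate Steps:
R = 4 (R = -1 + 5 = 4)
V(I) = (-1 + I*(11 + I²))/I (V(I) = ((I*I + 11)*I - 1)/I = ((I² + 11)*I - 1)/I = ((11 + I²)*I - 1)/I = (I*(11 + I²) - 1)/I = (-1 + I*(11 + I²))/I)
v(G) = 4
v(3)*(-155) + V(5) = 4*(-155) + (11 + 5² - 1/5) = -620 + (11 + 25 - 1*⅕) = -620 + (11 + 25 - ⅕) = -620 + 179/5 = -2921/5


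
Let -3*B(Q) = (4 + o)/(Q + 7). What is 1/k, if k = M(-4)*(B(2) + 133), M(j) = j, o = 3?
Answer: -27/14336 ≈ -0.0018834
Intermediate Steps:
B(Q) = -7/(3*(7 + Q)) (B(Q) = -(4 + 3)/(3*(Q + 7)) = -7/(3*(7 + Q)))
k = -14336/27 (k = -4*(-7/(21 + 3*2) + 133) = -4*(-7/(21 + 6) + 133) = -4*(-7/27 + 133) = -4*3584/27 = -14336/27 ≈ -530.96)
1/k = 1/(-14336/27) = -27/14336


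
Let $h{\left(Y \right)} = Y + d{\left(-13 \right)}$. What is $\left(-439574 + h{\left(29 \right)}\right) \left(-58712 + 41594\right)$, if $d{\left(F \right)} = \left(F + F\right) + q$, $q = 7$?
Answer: $7524456552$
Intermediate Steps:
$d{\left(F \right)} = 7 + 2 F$ ($d{\left(F \right)} = \left(F + F\right) + 7 = 2 F + 7 = 7 + 2 F$)
$h{\left(Y \right)} = -19 + Y$ ($h{\left(Y \right)} = Y + \left(7 + 2 \left(-13\right)\right) = Y + \left(7 - 26\right) = Y - 19 = -19 + Y$)
$\left(-439574 + h{\left(29 \right)}\right) \left(-58712 + 41594\right) = \left(-439574 + \left(-19 + 29\right)\right) \left(-58712 + 41594\right) = \left(-439574 + 10\right) \left(-17118\right) = \left(-439564\right) \left(-17118\right) = 7524456552$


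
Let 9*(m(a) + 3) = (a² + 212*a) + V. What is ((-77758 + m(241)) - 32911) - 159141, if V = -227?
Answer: -2319371/9 ≈ -2.5771e+5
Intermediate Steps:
m(a) = -254/9 + a²/9 + 212*a/9 (m(a) = -3 + ((a² + 212*a) - 227)/9 = -3 + (-227 + a² + 212*a)/9 = -3 + (-227/9 + a²/9 + 212*a/9) = -254/9 + a²/9 + 212*a/9)
((-77758 + m(241)) - 32911) - 159141 = ((-77758 + (-254/9 + (⅑)*241² + (212/9)*241)) - 32911) - 159141 = ((-77758 + (-254/9 + (⅑)*58081 + 51092/9)) - 32911) - 159141 = ((-77758 + (-254/9 + 58081/9 + 51092/9)) - 32911) - 159141 = ((-77758 + 108919/9) - 32911) - 159141 = (-590903/9 - 32911) - 159141 = -887102/9 - 159141 = -2319371/9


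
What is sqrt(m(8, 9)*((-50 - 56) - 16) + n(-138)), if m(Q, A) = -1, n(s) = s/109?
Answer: 2*sqrt(358610)/109 ≈ 10.988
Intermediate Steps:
n(s) = s/109 (n(s) = s*(1/109) = s/109)
sqrt(m(8, 9)*((-50 - 56) - 16) + n(-138)) = sqrt(-((-50 - 56) - 16) + (1/109)*(-138)) = sqrt(-(-106 - 16) - 138/109) = sqrt(-1*(-122) - 138/109) = sqrt(122 - 138/109) = sqrt(13160/109) = 2*sqrt(358610)/109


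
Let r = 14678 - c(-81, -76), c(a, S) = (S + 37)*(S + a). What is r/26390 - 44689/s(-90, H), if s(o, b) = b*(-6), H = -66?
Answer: -4055017/36036 ≈ -112.53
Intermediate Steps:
s(o, b) = -6*b
c(a, S) = (37 + S)*(S + a)
r = 8555 (r = 14678 - ((-76)**2 + 37*(-76) + 37*(-81) - 76*(-81)) = 14678 - (5776 - 2812 - 2997 + 6156) = 14678 - 1*6123 = 14678 - 6123 = 8555)
r/26390 - 44689/s(-90, H) = 8555/26390 - 44689/((-6*(-66))) = 8555*(1/26390) - 44689/396 = 59/182 - 44689*1/396 = 59/182 - 44689/396 = -4055017/36036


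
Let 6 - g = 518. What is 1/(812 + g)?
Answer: 1/300 ≈ 0.0033333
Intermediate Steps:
g = -512 (g = 6 - 1*518 = 6 - 518 = -512)
1/(812 + g) = 1/(812 - 512) = 1/300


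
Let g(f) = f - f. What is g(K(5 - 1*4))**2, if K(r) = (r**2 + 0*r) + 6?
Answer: 0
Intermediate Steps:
K(r) = 6 + r**2 (K(r) = (r**2 + 0) + 6 = r**2 + 6 = 6 + r**2)
g(f) = 0
g(K(5 - 1*4))**2 = 0**2 = 0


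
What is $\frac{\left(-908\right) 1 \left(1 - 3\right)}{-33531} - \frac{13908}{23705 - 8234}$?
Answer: $- \frac{54938276}{57639789} \approx -0.95313$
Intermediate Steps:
$\frac{\left(-908\right) 1 \left(1 - 3\right)}{-33531} - \frac{13908}{23705 - 8234} = - 908 \cdot 1 \left(-2\right) \left(- \frac{1}{33531}\right) - \frac{13908}{15471} = \left(-908\right) \left(-2\right) \left(- \frac{1}{33531}\right) - \frac{4636}{5157} = 1816 \left(- \frac{1}{33531}\right) - \frac{4636}{5157} = - \frac{1816}{33531} - \frac{4636}{5157} = - \frac{54938276}{57639789}$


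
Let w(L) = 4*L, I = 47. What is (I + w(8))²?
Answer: 6241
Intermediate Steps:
(I + w(8))² = (47 + 4*8)² = (47 + 32)² = 79² = 6241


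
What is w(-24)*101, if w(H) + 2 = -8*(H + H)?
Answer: 38582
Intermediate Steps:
w(H) = -2 - 16*H (w(H) = -2 - 8*(H + H) = -2 - 16*H)
w(-24)*101 = (-2 - 16*(-24))*101 = (-2 + 384)*101 = 382*101 = 38582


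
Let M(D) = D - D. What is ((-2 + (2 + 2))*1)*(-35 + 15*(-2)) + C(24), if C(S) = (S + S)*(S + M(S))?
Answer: 1022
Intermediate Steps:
M(D) = 0
C(S) = 2*S² (C(S) = (S + S)*(S + 0) = (2*S)*S = 2*S²)
((-2 + (2 + 2))*1)*(-35 + 15*(-2)) + C(24) = ((-2 + (2 + 2))*1)*(-35 + 15*(-2)) + 2*24² = ((-2 + 4)*1)*(-35 - 30) + 2*576 = (2*1)*(-65) + 1152 = 2*(-65) + 1152 = -130 + 1152 = 1022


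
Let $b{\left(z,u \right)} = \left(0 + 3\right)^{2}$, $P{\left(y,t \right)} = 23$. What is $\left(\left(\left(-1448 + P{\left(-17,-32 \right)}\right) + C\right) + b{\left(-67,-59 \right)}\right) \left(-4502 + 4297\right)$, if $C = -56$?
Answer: $301760$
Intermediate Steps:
$b{\left(z,u \right)} = 9$ ($b{\left(z,u \right)} = 3^{2} = 9$)
$\left(\left(\left(-1448 + P{\left(-17,-32 \right)}\right) + C\right) + b{\left(-67,-59 \right)}\right) \left(-4502 + 4297\right) = \left(\left(\left(-1448 + 23\right) - 56\right) + 9\right) \left(-4502 + 4297\right) = \left(\left(-1425 - 56\right) + 9\right) \left(-205\right) = \left(-1481 + 9\right) \left(-205\right) = \left(-1472\right) \left(-205\right) = 301760$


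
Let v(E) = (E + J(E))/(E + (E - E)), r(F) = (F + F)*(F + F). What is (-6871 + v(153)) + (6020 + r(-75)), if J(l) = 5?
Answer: 3312455/153 ≈ 21650.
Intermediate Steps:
r(F) = 4*F² (r(F) = (2*F)*(2*F) = 4*F²)
v(E) = (5 + E)/E (v(E) = (E + 5)/(E + (E - E)) = (5 + E)/(E + 0) = (5 + E)/E)
(-6871 + v(153)) + (6020 + r(-75)) = (-6871 + (5 + 153)/153) + (6020 + 4*(-75)²) = (-6871 + (1/153)*158) + (6020 + 4*5625) = (-6871 + 158/153) + (6020 + 22500) = -1051105/153 + 28520 = 3312455/153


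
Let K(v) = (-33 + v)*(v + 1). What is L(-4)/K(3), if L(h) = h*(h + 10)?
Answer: 1/5 ≈ 0.20000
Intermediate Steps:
L(h) = h*(10 + h)
K(v) = (1 + v)*(-33 + v) (K(v) = (-33 + v)*(1 + v) = (1 + v)*(-33 + v))
L(-4)/K(3) = (-4*(10 - 4))/(-33 + 3**2 - 32*3) = (-4*6)/(-33 + 9 - 96) = -24/(-120) = -24*(-1/120) = 1/5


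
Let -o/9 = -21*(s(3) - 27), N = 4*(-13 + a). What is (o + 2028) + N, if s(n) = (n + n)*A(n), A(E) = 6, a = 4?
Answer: 3693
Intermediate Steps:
N = -36 (N = 4*(-13 + 4) = 4*(-9) = -36)
s(n) = 12*n (s(n) = (n + n)*6 = (2*n)*6 = 12*n)
o = 1701 (o = -(-189)*(12*3 - 27) = -(-189)*(36 - 27) = -(-189)*9 = -9*(-189) = 1701)
(o + 2028) + N = (1701 + 2028) - 36 = 3729 - 36 = 3693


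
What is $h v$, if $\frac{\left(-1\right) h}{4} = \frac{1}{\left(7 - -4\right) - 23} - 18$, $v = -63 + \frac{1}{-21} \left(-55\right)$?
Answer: $- \frac{39308}{9} \approx -4367.6$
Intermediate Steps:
$v = - \frac{1268}{21}$ ($v = -63 - - \frac{55}{21} = -63 + \frac{55}{21} = - \frac{1268}{21} \approx -60.381$)
$h = \frac{217}{3}$ ($h = - 4 \left(\frac{1}{\left(7 - -4\right) - 23} - 18\right) = - 4 \left(\frac{1}{\left(7 + 4\right) - 23} - 18\right) = - 4 \left(\frac{1}{11 - 23} - 18\right) = - 4 \left(\frac{1}{-12} - 18\right) = - 4 \left(- \frac{1}{12} - 18\right) = \left(-4\right) \left(- \frac{217}{12}\right) = \frac{217}{3} \approx 72.333$)
$h v = \frac{217}{3} \left(- \frac{1268}{21}\right) = - \frac{39308}{9}$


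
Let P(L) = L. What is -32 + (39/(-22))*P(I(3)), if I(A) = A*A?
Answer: -1055/22 ≈ -47.955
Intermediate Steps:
I(A) = A²
-32 + (39/(-22))*P(I(3)) = -32 + (39/(-22))*3² = -32 + (39*(-1/22))*9 = -32 - 39/22*9 = -32 - 351/22 = -1055/22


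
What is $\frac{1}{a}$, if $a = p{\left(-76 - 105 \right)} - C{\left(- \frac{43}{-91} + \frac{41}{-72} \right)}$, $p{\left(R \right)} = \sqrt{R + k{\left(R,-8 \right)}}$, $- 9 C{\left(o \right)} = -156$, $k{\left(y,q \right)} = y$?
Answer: $- \frac{78}{2981} - \frac{9 i \sqrt{362}}{5962} \approx -0.026166 - 0.028721 i$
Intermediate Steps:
$C{\left(o \right)} = \frac{52}{3}$ ($C{\left(o \right)} = \left(- \frac{1}{9}\right) \left(-156\right) = \frac{52}{3}$)
$p{\left(R \right)} = \sqrt{2} \sqrt{R}$ ($p{\left(R \right)} = \sqrt{R + R} = \sqrt{2 R} = \sqrt{2} \sqrt{R}$)
$a = - \frac{52}{3} + i \sqrt{362}$ ($a = \sqrt{2} \sqrt{-76 - 105} - \frac{52}{3} = \sqrt{2} \sqrt{-181} - \frac{52}{3} = \sqrt{2} i \sqrt{181} - \frac{52}{3} = i \sqrt{362} - \frac{52}{3} = - \frac{52}{3} + i \sqrt{362} \approx -17.333 + 19.026 i$)
$\frac{1}{a} = \frac{1}{- \frac{52}{3} + i \sqrt{362}}$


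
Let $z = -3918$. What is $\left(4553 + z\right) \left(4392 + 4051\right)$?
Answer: $5361305$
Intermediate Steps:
$\left(4553 + z\right) \left(4392 + 4051\right) = \left(4553 - 3918\right) \left(4392 + 4051\right) = 635 \cdot 8443 = 5361305$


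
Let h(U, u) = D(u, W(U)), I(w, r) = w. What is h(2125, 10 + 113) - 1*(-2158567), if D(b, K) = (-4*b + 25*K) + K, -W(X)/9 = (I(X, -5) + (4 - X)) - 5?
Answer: 2158309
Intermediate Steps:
W(X) = 9 (W(X) = -9*((X + (4 - X)) - 5) = -9*(4 - 5) = -9*(-1) = 9)
D(b, K) = -4*b + 26*K
h(U, u) = 234 - 4*u (h(U, u) = -4*u + 26*9 = -4*u + 234 = 234 - 4*u)
h(2125, 10 + 113) - 1*(-2158567) = (234 - 4*(10 + 113)) - 1*(-2158567) = (234 - 4*123) + 2158567 = (234 - 492) + 2158567 = -258 + 2158567 = 2158309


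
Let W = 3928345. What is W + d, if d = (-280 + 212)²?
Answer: 3932969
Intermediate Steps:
d = 4624 (d = (-68)² = 4624)
W + d = 3928345 + 4624 = 3932969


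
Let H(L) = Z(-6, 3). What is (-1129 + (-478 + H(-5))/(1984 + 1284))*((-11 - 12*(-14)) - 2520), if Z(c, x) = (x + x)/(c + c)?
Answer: 17439178663/6536 ≈ 2.6682e+6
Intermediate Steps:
Z(c, x) = x/c (Z(c, x) = (2*x)/((2*c)) = (2*x)*(1/(2*c)) = x/c)
H(L) = -½ (H(L) = 3/(-6) = 3*(-⅙) = -½)
(-1129 + (-478 + H(-5))/(1984 + 1284))*((-11 - 12*(-14)) - 2520) = (-1129 + (-478 - ½)/(1984 + 1284))*((-11 - 12*(-14)) - 2520) = (-1129 - 957/2/3268)*((-11 + 168) - 2520) = (-1129 - 957/2*1/3268)*(157 - 2520) = (-1129 - 957/6536)*(-2363) = -7380101/6536*(-2363) = 17439178663/6536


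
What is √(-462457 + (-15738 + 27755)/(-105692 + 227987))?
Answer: I*√6916536418561410/122295 ≈ 680.04*I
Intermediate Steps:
√(-462457 + (-15738 + 27755)/(-105692 + 227987)) = √(-462457 + 12017/122295) = √(-56556166798/122295) = I*√6916536418561410/122295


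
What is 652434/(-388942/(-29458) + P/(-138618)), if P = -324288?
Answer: 74004302672586/1762978835 ≈ 41977.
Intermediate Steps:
652434/(-388942/(-29458) + P/(-138618)) = 652434/(-388942/(-29458) - 324288/(-138618)) = 652434/(-388942*(-1/29458) - 324288*(-1/138618)) = 652434/(194471/14729 + 18016/7701) = 652434/(1762978835/113428029) = 652434*(113428029/1762978835) = 74004302672586/1762978835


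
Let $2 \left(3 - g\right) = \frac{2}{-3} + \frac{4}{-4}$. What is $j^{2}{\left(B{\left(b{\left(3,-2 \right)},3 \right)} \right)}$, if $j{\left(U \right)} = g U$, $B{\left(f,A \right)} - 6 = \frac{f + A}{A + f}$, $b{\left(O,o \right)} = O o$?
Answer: $\frac{25921}{36} \approx 720.03$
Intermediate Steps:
$g = \frac{23}{6}$ ($g = 3 - \frac{\frac{2}{-3} + \frac{4}{-4}}{2} = 3 - \frac{2 \left(- \frac{1}{3}\right) + 4 \left(- \frac{1}{4}\right)}{2} = 3 - \frac{- \frac{2}{3} - 1}{2} = 3 - - \frac{5}{6} = 3 + \frac{5}{6} = \frac{23}{6} \approx 3.8333$)
$B{\left(f,A \right)} = 7$ ($B{\left(f,A \right)} = 6 + \frac{f + A}{A + f} = 6 + \frac{A + f}{A + f} = 6 + 1 = 7$)
$j{\left(U \right)} = \frac{23 U}{6}$
$j^{2}{\left(B{\left(b{\left(3,-2 \right)},3 \right)} \right)} = \left(\frac{23}{6} \cdot 7\right)^{2} = \left(\frac{161}{6}\right)^{2} = \frac{25921}{36}$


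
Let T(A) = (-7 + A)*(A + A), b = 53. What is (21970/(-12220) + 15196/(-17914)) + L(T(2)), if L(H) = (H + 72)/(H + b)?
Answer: -29740369/27784614 ≈ -1.0704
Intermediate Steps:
T(A) = 2*A*(-7 + A) (T(A) = (-7 + A)*(2*A) = 2*A*(-7 + A))
L(H) = (72 + H)/(53 + H) (L(H) = (H + 72)/(H + 53) = (72 + H)/(53 + H))
(21970/(-12220) + 15196/(-17914)) + L(T(2)) = (21970/(-12220) + 15196/(-17914)) + (72 + 2*2*(-7 + 2))/(53 + 2*2*(-7 + 2)) = (21970*(-1/12220) + 15196*(-1/17914)) + (72 + 2*2*(-5))/(53 + 2*2*(-5)) = (-169/94 - 7598/8957) + (72 - 20)/(53 - 20) = -2227945/841958 + 52/33 = -29740369/27784614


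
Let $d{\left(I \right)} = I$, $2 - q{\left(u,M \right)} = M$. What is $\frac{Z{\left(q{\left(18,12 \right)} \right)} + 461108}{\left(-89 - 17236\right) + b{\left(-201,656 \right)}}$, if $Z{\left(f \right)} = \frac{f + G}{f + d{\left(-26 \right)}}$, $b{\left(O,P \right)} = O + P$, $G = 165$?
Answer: $- \frac{16599733}{607320} \approx -27.333$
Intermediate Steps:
$q{\left(u,M \right)} = 2 - M$
$Z{\left(f \right)} = \frac{165 + f}{-26 + f}$ ($Z{\left(f \right)} = \frac{f + 165}{f - 26} = \frac{165 + f}{-26 + f}$)
$\frac{Z{\left(q{\left(18,12 \right)} \right)} + 461108}{\left(-89 - 17236\right) + b{\left(-201,656 \right)}} = \frac{\frac{165 + \left(2 - 12\right)}{-26 + \left(2 - 12\right)} + 461108}{\left(-89 - 17236\right) + \left(-201 + 656\right)} = \frac{\frac{165 + \left(2 - 12\right)}{-26 + \left(2 - 12\right)} + 461108}{\left(-89 - 17236\right) + 455} = \frac{\frac{165 - 10}{-26 - 10} + 461108}{-17325 + 455} = \frac{\frac{1}{-36} \cdot 155 + 461108}{-16870} = \left(\left(- \frac{1}{36}\right) 155 + 461108\right) \left(- \frac{1}{16870}\right) = \left(- \frac{155}{36} + 461108\right) \left(- \frac{1}{16870}\right) = \frac{16599733}{36} \left(- \frac{1}{16870}\right) = - \frac{16599733}{607320}$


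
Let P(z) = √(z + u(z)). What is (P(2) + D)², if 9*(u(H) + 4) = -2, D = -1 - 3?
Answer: 124/9 - 16*I*√5/3 ≈ 13.778 - 11.926*I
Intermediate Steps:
D = -4
u(H) = -38/9 (u(H) = -4 + (⅑)*(-2) = -4 - 2/9 = -38/9)
P(z) = √(-38/9 + z) (P(z) = √(z - 38/9) = √(-38/9 + z))
(P(2) + D)² = (√(-38 + 9*2)/3 - 4)² = (√(-38 + 18)/3 - 4)² = (√(-20)/3 - 4)² = ((2*I*√5)/3 - 4)² = (2*I*√5/3 - 4)² = (-4 + 2*I*√5/3)²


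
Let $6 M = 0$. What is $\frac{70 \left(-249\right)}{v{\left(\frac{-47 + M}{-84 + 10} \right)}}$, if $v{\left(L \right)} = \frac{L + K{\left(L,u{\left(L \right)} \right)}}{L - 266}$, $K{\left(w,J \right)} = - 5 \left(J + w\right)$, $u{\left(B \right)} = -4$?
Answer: $\frac{171136455}{646} \approx 2.6492 \cdot 10^{5}$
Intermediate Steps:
$M = 0$ ($M = \frac{1}{6} \cdot 0 = 0$)
$K{\left(w,J \right)} = - 5 J - 5 w$
$v{\left(L \right)} = \frac{20 - 4 L}{-266 + L}$ ($v{\left(L \right)} = \frac{L - \left(-20 + 5 L\right)}{L - 266} = \frac{L - \left(-20 + 5 L\right)}{-266 + L} = \frac{20 - 4 L}{-266 + L}$)
$\frac{70 \left(-249\right)}{v{\left(\frac{-47 + M}{-84 + 10} \right)}} = \frac{70 \left(-249\right)}{4 \frac{1}{-266 + \frac{-47 + 0}{-84 + 10}} \left(5 - \frac{-47 + 0}{-84 + 10}\right)} = - \frac{17430}{4 \frac{1}{-266 - \frac{47}{-74}} \left(5 - - \frac{47}{-74}\right)} = - \frac{17430}{4 \frac{1}{-266 - - \frac{47}{74}} \left(5 - \left(-47\right) \left(- \frac{1}{74}\right)\right)} = - \frac{17430}{4 \frac{1}{-266 + \frac{47}{74}} \left(5 - \frac{47}{74}\right)} = - \frac{17430}{4 \frac{1}{- \frac{19637}{74}} \left(5 - \frac{47}{74}\right)} = - \frac{17430}{4 \left(- \frac{74}{19637}\right) \frac{323}{74}} = - \frac{17430}{- \frac{1292}{19637}} = \left(-17430\right) \left(- \frac{19637}{1292}\right) = \frac{171136455}{646}$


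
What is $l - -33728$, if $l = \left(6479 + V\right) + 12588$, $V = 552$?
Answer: $53347$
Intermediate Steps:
$l = 19619$ ($l = \left(6479 + 552\right) + 12588 = 7031 + 12588 = 19619$)
$l - -33728 = 19619 - -33728 = 19619 + 33728 = 53347$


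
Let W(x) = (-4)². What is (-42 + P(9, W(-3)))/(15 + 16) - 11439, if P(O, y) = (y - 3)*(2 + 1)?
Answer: -354612/31 ≈ -11439.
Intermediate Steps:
W(x) = 16
P(O, y) = -9 + 3*y (P(O, y) = (-3 + y)*3 = -9 + 3*y)
(-42 + P(9, W(-3)))/(15 + 16) - 11439 = (-42 + (-9 + 3*16))/(15 + 16) - 11439 = (-42 + (-9 + 48))/31 - 11439 = (-42 + 39)/31 - 11439 = (1/31)*(-3) - 11439 = -3/31 - 11439 = -354612/31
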